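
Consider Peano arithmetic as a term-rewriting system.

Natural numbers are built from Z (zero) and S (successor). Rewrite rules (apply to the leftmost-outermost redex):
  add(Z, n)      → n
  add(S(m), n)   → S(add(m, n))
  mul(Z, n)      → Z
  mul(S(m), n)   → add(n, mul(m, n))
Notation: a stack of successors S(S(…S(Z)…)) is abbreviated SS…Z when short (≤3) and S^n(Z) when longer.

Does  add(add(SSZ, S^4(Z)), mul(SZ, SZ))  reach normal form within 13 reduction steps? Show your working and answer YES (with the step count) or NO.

  start: add(add(SSZ, S^4(Z)), mul(SZ, SZ))
  →1  add(S(add(SZ, S^4(Z))), mul(SZ, SZ))
  →2  S(add(add(SZ, S^4(Z)), mul(SZ, SZ)))
  →3  S(add(S(add(Z, S^4(Z))), mul(SZ, SZ)))
  →4  S(S(add(add(Z, S^4(Z)), mul(SZ, SZ))))
  →5  S(S(add(S^4(Z), mul(SZ, SZ))))
  →6  S(S(S(add(SSSZ, mul(SZ, SZ)))))
  →7  S(S(S(S(add(SSZ, mul(SZ, SZ))))))
  →8  S(S(S(S(S(add(SZ, mul(SZ, SZ)))))))
  →9  S(S(S(S(S(S(add(Z, mul(SZ, SZ))))))))
  →10  S(S(S(S(S(S(mul(SZ, SZ)))))))
  →11  S(S(S(S(S(S(add(SZ, mul(Z, SZ))))))))
  →12  S(S(S(S(S(S(S(add(Z, mul(Z, SZ)))))))))
  →13  S(S(S(S(S(S(S(mul(Z, SZ))))))))

Answer: NO — after 13 steps the term is S(S(S(S(S(S(S(mul(Z, SZ)))))))), not yet normal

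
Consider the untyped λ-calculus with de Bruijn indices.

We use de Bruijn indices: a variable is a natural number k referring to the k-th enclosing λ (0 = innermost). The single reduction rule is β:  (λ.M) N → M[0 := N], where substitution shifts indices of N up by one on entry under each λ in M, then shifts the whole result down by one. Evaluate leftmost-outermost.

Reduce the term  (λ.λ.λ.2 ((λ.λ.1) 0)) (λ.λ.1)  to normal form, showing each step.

  start: (λ.λ.λ.2 ((λ.λ.1) 0)) (λ.λ.1)
  step 1: λ.λ.(λ.λ.1) ((λ.λ.1) 0)
  step 2: λ.λ.λ.(λ.λ.1) 1
  step 3: λ.λ.λ.λ.2

Answer: normal form = λ.λ.λ.λ.2  (in 3 steps)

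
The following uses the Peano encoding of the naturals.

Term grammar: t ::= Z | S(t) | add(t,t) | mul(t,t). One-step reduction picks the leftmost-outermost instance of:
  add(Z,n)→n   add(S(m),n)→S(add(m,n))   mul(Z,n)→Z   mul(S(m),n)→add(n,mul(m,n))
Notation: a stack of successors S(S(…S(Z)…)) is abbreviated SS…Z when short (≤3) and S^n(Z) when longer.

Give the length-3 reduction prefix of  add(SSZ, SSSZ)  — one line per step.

  start: add(SSZ, SSSZ)
  [1] S(add(SZ, SSSZ))
  [2] S(S(add(Z, SSSZ)))
  [3] S^5(Z)

Answer: after 3 steps: S^5(Z)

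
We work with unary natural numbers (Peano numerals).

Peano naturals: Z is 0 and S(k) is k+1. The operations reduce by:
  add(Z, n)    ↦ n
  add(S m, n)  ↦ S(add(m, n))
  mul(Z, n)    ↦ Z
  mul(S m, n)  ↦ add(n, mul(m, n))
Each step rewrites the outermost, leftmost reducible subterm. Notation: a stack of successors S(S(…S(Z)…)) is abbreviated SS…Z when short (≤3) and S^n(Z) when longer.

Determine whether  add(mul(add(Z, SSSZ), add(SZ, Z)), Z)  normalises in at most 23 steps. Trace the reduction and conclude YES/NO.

Answer: YES — reaches normal form SSSZ in 21 ≤ 23 steps

Reduction:
  start: add(mul(add(Z, SSSZ), add(SZ, Z)), Z)
  →1  add(mul(SSSZ, add(SZ, Z)), Z)
  →2  add(add(add(SZ, Z), mul(SSZ, add(SZ, Z))), Z)
  →3  add(add(S(add(Z, Z)), mul(SSZ, add(SZ, Z))), Z)
  →4  add(S(add(add(Z, Z), mul(SSZ, add(SZ, Z)))), Z)
  →5  S(add(add(add(Z, Z), mul(SSZ, add(SZ, Z))), Z))
  →6  S(add(add(Z, mul(SSZ, add(SZ, Z))), Z))
  →7  S(add(mul(SSZ, add(SZ, Z)), Z))
  →8  S(add(add(add(SZ, Z), mul(SZ, add(SZ, Z))), Z))
  →9  S(add(add(S(add(Z, Z)), mul(SZ, add(SZ, Z))), Z))
  →10  S(add(S(add(add(Z, Z), mul(SZ, add(SZ, Z)))), Z))
  →11  S(S(add(add(add(Z, Z), mul(SZ, add(SZ, Z))), Z)))
  →12  S(S(add(add(Z, mul(SZ, add(SZ, Z))), Z)))
  →13  S(S(add(mul(SZ, add(SZ, Z)), Z)))
  →14  S(S(add(add(add(SZ, Z), mul(Z, add(SZ, Z))), Z)))
  →15  S(S(add(add(S(add(Z, Z)), mul(Z, add(SZ, Z))), Z)))
  →16  S(S(add(S(add(add(Z, Z), mul(Z, add(SZ, Z)))), Z)))
  →17  S(S(S(add(add(add(Z, Z), mul(Z, add(SZ, Z))), Z))))
  →18  S(S(S(add(add(Z, mul(Z, add(SZ, Z))), Z))))
  →19  S(S(S(add(mul(Z, add(SZ, Z)), Z))))
  →20  S(S(S(add(Z, Z))))
  →21  SSSZ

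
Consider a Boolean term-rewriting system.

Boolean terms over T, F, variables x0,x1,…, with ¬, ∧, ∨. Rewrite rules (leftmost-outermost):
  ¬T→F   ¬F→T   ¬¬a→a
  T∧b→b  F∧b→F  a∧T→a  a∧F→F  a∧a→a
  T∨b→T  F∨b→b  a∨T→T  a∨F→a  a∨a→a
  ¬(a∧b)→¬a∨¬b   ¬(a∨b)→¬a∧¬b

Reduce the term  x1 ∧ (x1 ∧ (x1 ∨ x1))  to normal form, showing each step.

Answer: normal form = x1  (in 3 steps)

Working:
  start: x1 ∧ (x1 ∧ (x1 ∨ x1))
  →1  x1 ∧ (x1 ∧ x1)
  →2  x1 ∧ x1
  →3  x1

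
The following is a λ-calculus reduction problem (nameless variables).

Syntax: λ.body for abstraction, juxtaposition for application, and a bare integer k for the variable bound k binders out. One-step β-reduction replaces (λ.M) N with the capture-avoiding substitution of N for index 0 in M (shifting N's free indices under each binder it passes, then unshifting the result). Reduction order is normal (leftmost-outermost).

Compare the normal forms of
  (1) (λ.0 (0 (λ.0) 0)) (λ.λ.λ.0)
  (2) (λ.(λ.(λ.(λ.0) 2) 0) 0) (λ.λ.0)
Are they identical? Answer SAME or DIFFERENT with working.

Term A:
  start: (λ.0 (0 (λ.0) 0)) (λ.λ.λ.0)
  →1  (λ.λ.λ.0) ((λ.λ.λ.0) (λ.0) (λ.λ.λ.0))
  →2  λ.λ.0

Term B:
  start: (λ.(λ.(λ.(λ.0) 2) 0) 0) (λ.λ.0)
  →1  (λ.(λ.(λ.0) (λ.λ.0)) 0) (λ.λ.0)
  →2  (λ.(λ.0) (λ.λ.0)) (λ.λ.0)
  →3  (λ.0) (λ.λ.0)
  →4  λ.λ.0

Answer: SAME — A ⇓ λ.λ.0, B ⇓ λ.λ.0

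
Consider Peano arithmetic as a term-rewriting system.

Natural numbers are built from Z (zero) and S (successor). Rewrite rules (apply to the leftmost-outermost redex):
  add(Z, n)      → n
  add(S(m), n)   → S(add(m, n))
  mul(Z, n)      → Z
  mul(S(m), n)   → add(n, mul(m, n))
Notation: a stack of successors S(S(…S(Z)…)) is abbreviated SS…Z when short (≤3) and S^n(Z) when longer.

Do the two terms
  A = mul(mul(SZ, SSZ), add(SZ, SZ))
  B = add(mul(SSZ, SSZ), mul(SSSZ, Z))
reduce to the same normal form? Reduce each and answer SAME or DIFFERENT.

Term A:
  start: mul(mul(SZ, SSZ), add(SZ, SZ))
  [1] mul(add(SSZ, mul(Z, SSZ)), add(SZ, SZ))
  [2] mul(S(add(SZ, mul(Z, SSZ))), add(SZ, SZ))
  [3] add(add(SZ, SZ), mul(add(SZ, mul(Z, SSZ)), add(SZ, SZ)))
  [4] add(S(add(Z, SZ)), mul(add(SZ, mul(Z, SSZ)), add(SZ, SZ)))
  [5] S(add(add(Z, SZ), mul(add(SZ, mul(Z, SSZ)), add(SZ, SZ))))
  [6] S(add(SZ, mul(add(SZ, mul(Z, SSZ)), add(SZ, SZ))))
  [7] S(S(add(Z, mul(add(SZ, mul(Z, SSZ)), add(SZ, SZ)))))
  [8] S(S(mul(add(SZ, mul(Z, SSZ)), add(SZ, SZ))))
  [9] S(S(mul(S(add(Z, mul(Z, SSZ))), add(SZ, SZ))))
  [10] S(S(add(add(SZ, SZ), mul(add(Z, mul(Z, SSZ)), add(SZ, SZ)))))
  [11] S(S(add(S(add(Z, SZ)), mul(add(Z, mul(Z, SSZ)), add(SZ, SZ)))))
  [12] S(S(S(add(add(Z, SZ), mul(add(Z, mul(Z, SSZ)), add(SZ, SZ))))))
  [13] S(S(S(add(SZ, mul(add(Z, mul(Z, SSZ)), add(SZ, SZ))))))
  [14] S(S(S(S(add(Z, mul(add(Z, mul(Z, SSZ)), add(SZ, SZ)))))))
  [15] S(S(S(S(mul(add(Z, mul(Z, SSZ)), add(SZ, SZ))))))
  [16] S(S(S(S(mul(mul(Z, SSZ), add(SZ, SZ))))))
  [17] S(S(S(S(mul(Z, add(SZ, SZ))))))
  [18] S^4(Z)

Term B:
  start: add(mul(SSZ, SSZ), mul(SSSZ, Z))
  [1] add(add(SSZ, mul(SZ, SSZ)), mul(SSSZ, Z))
  [2] add(S(add(SZ, mul(SZ, SSZ))), mul(SSSZ, Z))
  [3] S(add(add(SZ, mul(SZ, SSZ)), mul(SSSZ, Z)))
  [4] S(add(S(add(Z, mul(SZ, SSZ))), mul(SSSZ, Z)))
  [5] S(S(add(add(Z, mul(SZ, SSZ)), mul(SSSZ, Z))))
  [6] S(S(add(mul(SZ, SSZ), mul(SSSZ, Z))))
  [7] S(S(add(add(SSZ, mul(Z, SSZ)), mul(SSSZ, Z))))
  [8] S(S(add(S(add(SZ, mul(Z, SSZ))), mul(SSSZ, Z))))
  [9] S(S(S(add(add(SZ, mul(Z, SSZ)), mul(SSSZ, Z)))))
  [10] S(S(S(add(S(add(Z, mul(Z, SSZ))), mul(SSSZ, Z)))))
  [11] S(S(S(S(add(add(Z, mul(Z, SSZ)), mul(SSSZ, Z))))))
  [12] S(S(S(S(add(mul(Z, SSZ), mul(SSSZ, Z))))))
  [13] S(S(S(S(add(Z, mul(SSSZ, Z))))))
  [14] S(S(S(S(mul(SSSZ, Z)))))
  [15] S(S(S(S(add(Z, mul(SSZ, Z))))))
  [16] S(S(S(S(mul(SSZ, Z)))))
  [17] S(S(S(S(add(Z, mul(SZ, Z))))))
  [18] S(S(S(S(mul(SZ, Z)))))
  [19] S(S(S(S(add(Z, mul(Z, Z))))))
  [20] S(S(S(S(mul(Z, Z)))))
  [21] S^4(Z)

Answer: SAME — A ⇓ S^4(Z), B ⇓ S^4(Z)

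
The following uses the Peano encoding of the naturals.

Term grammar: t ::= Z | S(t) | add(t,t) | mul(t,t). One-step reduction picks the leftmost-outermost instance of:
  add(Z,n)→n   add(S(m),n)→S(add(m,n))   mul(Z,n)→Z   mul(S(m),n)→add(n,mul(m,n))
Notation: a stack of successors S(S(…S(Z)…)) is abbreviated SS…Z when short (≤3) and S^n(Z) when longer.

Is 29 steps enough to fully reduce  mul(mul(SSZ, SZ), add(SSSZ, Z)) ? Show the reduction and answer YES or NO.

Answer: YES — reaches normal form S^6(Z) in 26 ≤ 29 steps

Derivation:
  start: mul(mul(SSZ, SZ), add(SSSZ, Z))
  [1] mul(add(SZ, mul(SZ, SZ)), add(SSSZ, Z))
  [2] mul(S(add(Z, mul(SZ, SZ))), add(SSSZ, Z))
  [3] add(add(SSSZ, Z), mul(add(Z, mul(SZ, SZ)), add(SSSZ, Z)))
  [4] add(S(add(SSZ, Z)), mul(add(Z, mul(SZ, SZ)), add(SSSZ, Z)))
  [5] S(add(add(SSZ, Z), mul(add(Z, mul(SZ, SZ)), add(SSSZ, Z))))
  [6] S(add(S(add(SZ, Z)), mul(add(Z, mul(SZ, SZ)), add(SSSZ, Z))))
  [7] S(S(add(add(SZ, Z), mul(add(Z, mul(SZ, SZ)), add(SSSZ, Z)))))
  [8] S(S(add(S(add(Z, Z)), mul(add(Z, mul(SZ, SZ)), add(SSSZ, Z)))))
  [9] S(S(S(add(add(Z, Z), mul(add(Z, mul(SZ, SZ)), add(SSSZ, Z))))))
  [10] S(S(S(add(Z, mul(add(Z, mul(SZ, SZ)), add(SSSZ, Z))))))
  [11] S(S(S(mul(add(Z, mul(SZ, SZ)), add(SSSZ, Z)))))
  [12] S(S(S(mul(mul(SZ, SZ), add(SSSZ, Z)))))
  [13] S(S(S(mul(add(SZ, mul(Z, SZ)), add(SSSZ, Z)))))
  [14] S(S(S(mul(S(add(Z, mul(Z, SZ))), add(SSSZ, Z)))))
  [15] S(S(S(add(add(SSSZ, Z), mul(add(Z, mul(Z, SZ)), add(SSSZ, Z))))))
  [16] S(S(S(add(S(add(SSZ, Z)), mul(add(Z, mul(Z, SZ)), add(SSSZ, Z))))))
  [17] S(S(S(S(add(add(SSZ, Z), mul(add(Z, mul(Z, SZ)), add(SSSZ, Z)))))))
  [18] S(S(S(S(add(S(add(SZ, Z)), mul(add(Z, mul(Z, SZ)), add(SSSZ, Z)))))))
  [19] S(S(S(S(S(add(add(SZ, Z), mul(add(Z, mul(Z, SZ)), add(SSSZ, Z))))))))
  [20] S(S(S(S(S(add(S(add(Z, Z)), mul(add(Z, mul(Z, SZ)), add(SSSZ, Z))))))))
  [21] S(S(S(S(S(S(add(add(Z, Z), mul(add(Z, mul(Z, SZ)), add(SSSZ, Z)))))))))
  [22] S(S(S(S(S(S(add(Z, mul(add(Z, mul(Z, SZ)), add(SSSZ, Z)))))))))
  [23] S(S(S(S(S(S(mul(add(Z, mul(Z, SZ)), add(SSSZ, Z))))))))
  [24] S(S(S(S(S(S(mul(mul(Z, SZ), add(SSSZ, Z))))))))
  [25] S(S(S(S(S(S(mul(Z, add(SSSZ, Z))))))))
  [26] S^6(Z)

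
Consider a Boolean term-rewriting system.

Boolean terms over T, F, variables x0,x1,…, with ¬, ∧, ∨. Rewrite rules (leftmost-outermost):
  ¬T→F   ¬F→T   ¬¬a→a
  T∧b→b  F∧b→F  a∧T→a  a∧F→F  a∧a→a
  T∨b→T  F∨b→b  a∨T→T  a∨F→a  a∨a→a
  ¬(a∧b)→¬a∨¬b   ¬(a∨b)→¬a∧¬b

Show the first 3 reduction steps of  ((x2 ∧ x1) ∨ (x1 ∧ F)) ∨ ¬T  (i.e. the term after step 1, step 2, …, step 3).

  start: ((x2 ∧ x1) ∨ (x1 ∧ F)) ∨ ¬T
  [1] ((x2 ∧ x1) ∨ F) ∨ ¬T
  [2] (x2 ∧ x1) ∨ ¬T
  [3] (x2 ∧ x1) ∨ F

Answer: after 3 steps: (x2 ∧ x1) ∨ F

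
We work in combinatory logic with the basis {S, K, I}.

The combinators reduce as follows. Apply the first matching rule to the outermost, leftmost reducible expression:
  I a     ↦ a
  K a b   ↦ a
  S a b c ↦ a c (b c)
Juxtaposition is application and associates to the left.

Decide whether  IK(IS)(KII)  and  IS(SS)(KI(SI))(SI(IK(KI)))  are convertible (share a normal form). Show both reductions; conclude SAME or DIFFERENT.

Answer: DIFFERENT — A ⇓ S, B ⇓ S(SI(K(KI)))I

Working:
Term A:
  start: IK(IS)(KII)
  step 1: K(IS)(KII)
  step 2: IS
  step 3: S

Term B:
  start: IS(SS)(KI(SI))(SI(IK(KI)))
  step 1: S(SS)(KI(SI))(SI(IK(KI)))
  step 2: SS(SI(IK(KI)))(KI(SI)(SI(IK(KI))))
  step 3: S(KI(SI)(SI(IK(KI))))(SI(IK(KI))(KI(SI)(SI(IK(KI)))))
  step 4: S(I(SI(IK(KI))))(SI(IK(KI))(KI(SI)(SI(IK(KI)))))
  step 5: S(SI(IK(KI)))(SI(IK(KI))(KI(SI)(SI(IK(KI)))))
  step 6: S(SI(K(KI)))(SI(IK(KI))(KI(SI)(SI(IK(KI)))))
  step 7: S(SI(K(KI)))(I(KI(SI)(SI(IK(KI))))(IK(KI)(KI(SI)(SI(IK(KI))))))
  step 8: S(SI(K(KI)))(KI(SI)(SI(IK(KI)))(IK(KI)(KI(SI)(SI(IK(KI))))))
  step 9: S(SI(K(KI)))(I(SI(IK(KI)))(IK(KI)(KI(SI)(SI(IK(KI))))))
  step 10: S(SI(K(KI)))(SI(IK(KI))(IK(KI)(KI(SI)(SI(IK(KI))))))
  step 11: S(SI(K(KI)))(I(IK(KI)(KI(SI)(SI(IK(KI)))))(IK(KI)(IK(KI)(KI(SI)(SI(IK(KI)))))))
  step 12: S(SI(K(KI)))(IK(KI)(KI(SI)(SI(IK(KI))))(IK(KI)(IK(KI)(KI(SI)(SI(IK(KI)))))))
  step 13: S(SI(K(KI)))(K(KI)(KI(SI)(SI(IK(KI))))(IK(KI)(IK(KI)(KI(SI)(SI(IK(KI)))))))
  step 14: S(SI(K(KI)))(KI(IK(KI)(IK(KI)(KI(SI)(SI(IK(KI)))))))
  step 15: S(SI(K(KI)))I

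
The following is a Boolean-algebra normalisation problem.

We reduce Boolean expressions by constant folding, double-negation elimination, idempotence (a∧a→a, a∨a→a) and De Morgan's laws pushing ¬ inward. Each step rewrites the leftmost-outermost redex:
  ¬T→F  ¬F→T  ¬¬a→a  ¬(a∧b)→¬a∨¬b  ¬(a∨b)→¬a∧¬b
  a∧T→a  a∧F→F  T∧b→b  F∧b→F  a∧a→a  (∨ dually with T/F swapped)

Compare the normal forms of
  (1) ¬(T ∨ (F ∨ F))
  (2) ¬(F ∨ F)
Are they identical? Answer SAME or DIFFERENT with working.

Answer: DIFFERENT — A ⇓ F, B ⇓ T

Derivation:
Term A:
  start: ¬(T ∨ (F ∨ F))
  →1  ¬T ∧ ¬(F ∨ F)
  →2  F ∧ ¬(F ∨ F)
  →3  F

Term B:
  start: ¬(F ∨ F)
  →1  ¬F ∧ ¬F
  →2  ¬F
  →3  T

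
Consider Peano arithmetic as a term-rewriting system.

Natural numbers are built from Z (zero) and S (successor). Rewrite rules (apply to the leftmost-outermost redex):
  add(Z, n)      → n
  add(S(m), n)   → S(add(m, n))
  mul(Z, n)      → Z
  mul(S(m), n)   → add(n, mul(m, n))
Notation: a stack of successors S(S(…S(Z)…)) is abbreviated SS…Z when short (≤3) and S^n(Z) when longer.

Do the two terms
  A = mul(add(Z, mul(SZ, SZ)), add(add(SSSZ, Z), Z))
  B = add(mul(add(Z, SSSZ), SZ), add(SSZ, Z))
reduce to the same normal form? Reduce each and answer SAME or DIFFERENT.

Answer: DIFFERENT — A ⇓ SSSZ, B ⇓ S^5(Z)

Reduction:
Term A:
  start: mul(add(Z, mul(SZ, SZ)), add(add(SSSZ, Z), Z))
  [1] mul(mul(SZ, SZ), add(add(SSSZ, Z), Z))
  [2] mul(add(SZ, mul(Z, SZ)), add(add(SSSZ, Z), Z))
  [3] mul(S(add(Z, mul(Z, SZ))), add(add(SSSZ, Z), Z))
  [4] add(add(add(SSSZ, Z), Z), mul(add(Z, mul(Z, SZ)), add(add(SSSZ, Z), Z)))
  [5] add(add(S(add(SSZ, Z)), Z), mul(add(Z, mul(Z, SZ)), add(add(SSSZ, Z), Z)))
  [6] add(S(add(add(SSZ, Z), Z)), mul(add(Z, mul(Z, SZ)), add(add(SSSZ, Z), Z)))
  [7] S(add(add(add(SSZ, Z), Z), mul(add(Z, mul(Z, SZ)), add(add(SSSZ, Z), Z))))
  [8] S(add(add(S(add(SZ, Z)), Z), mul(add(Z, mul(Z, SZ)), add(add(SSSZ, Z), Z))))
  [9] S(add(S(add(add(SZ, Z), Z)), mul(add(Z, mul(Z, SZ)), add(add(SSSZ, Z), Z))))
  [10] S(S(add(add(add(SZ, Z), Z), mul(add(Z, mul(Z, SZ)), add(add(SSSZ, Z), Z)))))
  [11] S(S(add(add(S(add(Z, Z)), Z), mul(add(Z, mul(Z, SZ)), add(add(SSSZ, Z), Z)))))
  [12] S(S(add(S(add(add(Z, Z), Z)), mul(add(Z, mul(Z, SZ)), add(add(SSSZ, Z), Z)))))
  [13] S(S(S(add(add(add(Z, Z), Z), mul(add(Z, mul(Z, SZ)), add(add(SSSZ, Z), Z))))))
  [14] S(S(S(add(add(Z, Z), mul(add(Z, mul(Z, SZ)), add(add(SSSZ, Z), Z))))))
  [15] S(S(S(add(Z, mul(add(Z, mul(Z, SZ)), add(add(SSSZ, Z), Z))))))
  [16] S(S(S(mul(add(Z, mul(Z, SZ)), add(add(SSSZ, Z), Z)))))
  [17] S(S(S(mul(mul(Z, SZ), add(add(SSSZ, Z), Z)))))
  [18] S(S(S(mul(Z, add(add(SSSZ, Z), Z)))))
  [19] SSSZ

Term B:
  start: add(mul(add(Z, SSSZ), SZ), add(SSZ, Z))
  [1] add(mul(SSSZ, SZ), add(SSZ, Z))
  [2] add(add(SZ, mul(SSZ, SZ)), add(SSZ, Z))
  [3] add(S(add(Z, mul(SSZ, SZ))), add(SSZ, Z))
  [4] S(add(add(Z, mul(SSZ, SZ)), add(SSZ, Z)))
  [5] S(add(mul(SSZ, SZ), add(SSZ, Z)))
  [6] S(add(add(SZ, mul(SZ, SZ)), add(SSZ, Z)))
  [7] S(add(S(add(Z, mul(SZ, SZ))), add(SSZ, Z)))
  [8] S(S(add(add(Z, mul(SZ, SZ)), add(SSZ, Z))))
  [9] S(S(add(mul(SZ, SZ), add(SSZ, Z))))
  [10] S(S(add(add(SZ, mul(Z, SZ)), add(SSZ, Z))))
  [11] S(S(add(S(add(Z, mul(Z, SZ))), add(SSZ, Z))))
  [12] S(S(S(add(add(Z, mul(Z, SZ)), add(SSZ, Z)))))
  [13] S(S(S(add(mul(Z, SZ), add(SSZ, Z)))))
  [14] S(S(S(add(Z, add(SSZ, Z)))))
  [15] S(S(S(add(SSZ, Z))))
  [16] S(S(S(S(add(SZ, Z)))))
  [17] S(S(S(S(S(add(Z, Z))))))
  [18] S^5(Z)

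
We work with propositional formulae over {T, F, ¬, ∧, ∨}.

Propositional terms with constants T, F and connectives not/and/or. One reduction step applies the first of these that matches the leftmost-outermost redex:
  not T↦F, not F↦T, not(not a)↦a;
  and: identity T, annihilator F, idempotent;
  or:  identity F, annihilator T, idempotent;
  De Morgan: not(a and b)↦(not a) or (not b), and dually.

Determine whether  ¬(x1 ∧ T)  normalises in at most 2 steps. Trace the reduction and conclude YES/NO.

Answer: NO — after 2 steps the term is ¬x1 ∨ F, not yet normal

Working:
  start: ¬(x1 ∧ T)
  →1  ¬x1 ∨ ¬T
  →2  ¬x1 ∨ F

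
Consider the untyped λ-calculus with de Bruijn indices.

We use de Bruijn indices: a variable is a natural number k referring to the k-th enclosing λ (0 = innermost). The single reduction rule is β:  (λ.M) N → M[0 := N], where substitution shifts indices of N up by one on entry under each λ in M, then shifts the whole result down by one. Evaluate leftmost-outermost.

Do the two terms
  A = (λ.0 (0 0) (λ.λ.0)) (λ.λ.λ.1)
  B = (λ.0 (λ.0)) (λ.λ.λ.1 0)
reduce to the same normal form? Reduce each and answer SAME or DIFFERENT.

Answer: DIFFERENT — A ⇓ λ.λ.λ.0, B ⇓ λ.λ.1 0

Derivation:
Term A:
  start: (λ.0 (0 0) (λ.λ.0)) (λ.λ.λ.1)
  [1] (λ.λ.λ.1) ((λ.λ.λ.1) (λ.λ.λ.1)) (λ.λ.0)
  [2] (λ.λ.1) (λ.λ.0)
  [3] λ.λ.λ.0

Term B:
  start: (λ.0 (λ.0)) (λ.λ.λ.1 0)
  [1] (λ.λ.λ.1 0) (λ.0)
  [2] λ.λ.1 0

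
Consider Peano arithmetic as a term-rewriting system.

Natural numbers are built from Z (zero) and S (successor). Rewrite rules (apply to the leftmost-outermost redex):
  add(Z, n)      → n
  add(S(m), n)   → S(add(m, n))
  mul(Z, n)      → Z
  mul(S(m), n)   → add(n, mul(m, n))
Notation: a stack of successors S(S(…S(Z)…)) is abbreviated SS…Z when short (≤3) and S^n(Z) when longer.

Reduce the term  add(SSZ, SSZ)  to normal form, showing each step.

Answer: normal form = S^4(Z)  (in 3 steps)

Working:
  start: add(SSZ, SSZ)
  →1  S(add(SZ, SSZ))
  →2  S(S(add(Z, SSZ)))
  →3  S^4(Z)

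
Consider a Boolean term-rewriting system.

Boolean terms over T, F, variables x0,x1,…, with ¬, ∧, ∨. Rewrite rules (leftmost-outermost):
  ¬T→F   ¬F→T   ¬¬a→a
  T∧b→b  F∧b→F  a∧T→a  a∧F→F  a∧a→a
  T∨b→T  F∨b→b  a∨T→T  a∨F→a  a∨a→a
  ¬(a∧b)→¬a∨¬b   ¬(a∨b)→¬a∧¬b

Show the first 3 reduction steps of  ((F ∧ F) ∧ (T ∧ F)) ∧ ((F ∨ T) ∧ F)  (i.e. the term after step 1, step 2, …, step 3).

Answer: after 3 steps: F

Reduction:
  start: ((F ∧ F) ∧ (T ∧ F)) ∧ ((F ∨ T) ∧ F)
  →1  (F ∧ (T ∧ F)) ∧ ((F ∨ T) ∧ F)
  →2  F ∧ ((F ∨ T) ∧ F)
  →3  F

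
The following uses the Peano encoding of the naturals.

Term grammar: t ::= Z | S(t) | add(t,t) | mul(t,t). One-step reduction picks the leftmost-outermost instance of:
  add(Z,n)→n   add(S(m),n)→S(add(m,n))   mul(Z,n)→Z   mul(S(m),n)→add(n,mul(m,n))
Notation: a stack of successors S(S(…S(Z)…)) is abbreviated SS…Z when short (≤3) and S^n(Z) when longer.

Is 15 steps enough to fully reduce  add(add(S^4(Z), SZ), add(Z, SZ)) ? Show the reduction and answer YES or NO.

  start: add(add(S^4(Z), SZ), add(Z, SZ))
  →1  add(S(add(SSSZ, SZ)), add(Z, SZ))
  →2  S(add(add(SSSZ, SZ), add(Z, SZ)))
  →3  S(add(S(add(SSZ, SZ)), add(Z, SZ)))
  →4  S(S(add(add(SSZ, SZ), add(Z, SZ))))
  →5  S(S(add(S(add(SZ, SZ)), add(Z, SZ))))
  →6  S(S(S(add(add(SZ, SZ), add(Z, SZ)))))
  →7  S(S(S(add(S(add(Z, SZ)), add(Z, SZ)))))
  →8  S(S(S(S(add(add(Z, SZ), add(Z, SZ))))))
  →9  S(S(S(S(add(SZ, add(Z, SZ))))))
  →10  S(S(S(S(S(add(Z, add(Z, SZ)))))))
  →11  S(S(S(S(S(add(Z, SZ))))))
  →12  S^6(Z)

Answer: YES — reaches normal form S^6(Z) in 12 ≤ 15 steps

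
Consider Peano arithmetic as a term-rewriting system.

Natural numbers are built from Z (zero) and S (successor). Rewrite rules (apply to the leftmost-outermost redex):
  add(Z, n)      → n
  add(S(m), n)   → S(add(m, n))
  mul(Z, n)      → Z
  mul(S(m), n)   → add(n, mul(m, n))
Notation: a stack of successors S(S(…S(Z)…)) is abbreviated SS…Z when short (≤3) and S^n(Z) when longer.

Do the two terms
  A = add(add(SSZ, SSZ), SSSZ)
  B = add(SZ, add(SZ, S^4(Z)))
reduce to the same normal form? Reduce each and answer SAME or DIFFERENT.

Answer: DIFFERENT — A ⇓ S^7(Z), B ⇓ S^6(Z)

Reduction:
Term A:
  start: add(add(SSZ, SSZ), SSSZ)
  →1  add(S(add(SZ, SSZ)), SSSZ)
  →2  S(add(add(SZ, SSZ), SSSZ))
  →3  S(add(S(add(Z, SSZ)), SSSZ))
  →4  S(S(add(add(Z, SSZ), SSSZ)))
  →5  S(S(add(SSZ, SSSZ)))
  →6  S(S(S(add(SZ, SSSZ))))
  →7  S(S(S(S(add(Z, SSSZ)))))
  →8  S^7(Z)

Term B:
  start: add(SZ, add(SZ, S^4(Z)))
  →1  S(add(Z, add(SZ, S^4(Z))))
  →2  S(add(SZ, S^4(Z)))
  →3  S(S(add(Z, S^4(Z))))
  →4  S^6(Z)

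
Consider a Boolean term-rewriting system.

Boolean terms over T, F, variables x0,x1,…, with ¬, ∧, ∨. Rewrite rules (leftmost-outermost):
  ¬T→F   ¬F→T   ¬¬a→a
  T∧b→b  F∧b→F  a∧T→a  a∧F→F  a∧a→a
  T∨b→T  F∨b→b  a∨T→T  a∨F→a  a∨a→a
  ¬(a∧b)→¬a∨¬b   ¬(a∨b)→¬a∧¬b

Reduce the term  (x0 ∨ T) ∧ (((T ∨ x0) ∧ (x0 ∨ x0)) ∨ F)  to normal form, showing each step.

Answer: normal form = x0  (in 6 steps)

Derivation:
  start: (x0 ∨ T) ∧ (((T ∨ x0) ∧ (x0 ∨ x0)) ∨ F)
  [1] T ∧ (((T ∨ x0) ∧ (x0 ∨ x0)) ∨ F)
  [2] ((T ∨ x0) ∧ (x0 ∨ x0)) ∨ F
  [3] (T ∨ x0) ∧ (x0 ∨ x0)
  [4] T ∧ (x0 ∨ x0)
  [5] x0 ∨ x0
  [6] x0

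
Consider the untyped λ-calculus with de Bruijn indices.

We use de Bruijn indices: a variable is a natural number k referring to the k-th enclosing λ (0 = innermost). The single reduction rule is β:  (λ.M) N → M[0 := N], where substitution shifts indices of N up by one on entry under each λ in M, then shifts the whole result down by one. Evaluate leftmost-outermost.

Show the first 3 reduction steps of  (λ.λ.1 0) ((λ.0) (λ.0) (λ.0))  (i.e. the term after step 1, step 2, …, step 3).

Answer: after 3 steps: λ.(λ.0) 0

Working:
  start: (λ.λ.1 0) ((λ.0) (λ.0) (λ.0))
  →1  λ.(λ.0) (λ.0) (λ.0) 0
  →2  λ.(λ.0) (λ.0) 0
  →3  λ.(λ.0) 0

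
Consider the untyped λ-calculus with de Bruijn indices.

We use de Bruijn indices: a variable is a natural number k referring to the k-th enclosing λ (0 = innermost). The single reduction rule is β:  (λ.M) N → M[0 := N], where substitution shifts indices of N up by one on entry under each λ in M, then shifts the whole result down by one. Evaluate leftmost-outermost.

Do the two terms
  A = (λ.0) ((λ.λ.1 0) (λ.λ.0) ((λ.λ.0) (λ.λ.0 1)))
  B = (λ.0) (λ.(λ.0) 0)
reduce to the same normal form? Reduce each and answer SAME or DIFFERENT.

Term A:
  start: (λ.0) ((λ.λ.1 0) (λ.λ.0) ((λ.λ.0) (λ.λ.0 1)))
  step 1: (λ.λ.1 0) (λ.λ.0) ((λ.λ.0) (λ.λ.0 1))
  step 2: (λ.(λ.λ.0) 0) ((λ.λ.0) (λ.λ.0 1))
  step 3: (λ.λ.0) ((λ.λ.0) (λ.λ.0 1))
  step 4: λ.0

Term B:
  start: (λ.0) (λ.(λ.0) 0)
  step 1: λ.(λ.0) 0
  step 2: λ.0

Answer: SAME — A ⇓ λ.0, B ⇓ λ.0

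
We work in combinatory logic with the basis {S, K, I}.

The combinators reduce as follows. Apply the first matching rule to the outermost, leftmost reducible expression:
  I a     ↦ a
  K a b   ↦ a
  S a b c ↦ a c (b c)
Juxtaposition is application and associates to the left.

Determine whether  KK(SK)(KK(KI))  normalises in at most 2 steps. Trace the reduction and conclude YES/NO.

Answer: YES — reaches normal form KK in 2 ≤ 2 steps

Reduction:
  start: KK(SK)(KK(KI))
  step 1: K(KK(KI))
  step 2: KK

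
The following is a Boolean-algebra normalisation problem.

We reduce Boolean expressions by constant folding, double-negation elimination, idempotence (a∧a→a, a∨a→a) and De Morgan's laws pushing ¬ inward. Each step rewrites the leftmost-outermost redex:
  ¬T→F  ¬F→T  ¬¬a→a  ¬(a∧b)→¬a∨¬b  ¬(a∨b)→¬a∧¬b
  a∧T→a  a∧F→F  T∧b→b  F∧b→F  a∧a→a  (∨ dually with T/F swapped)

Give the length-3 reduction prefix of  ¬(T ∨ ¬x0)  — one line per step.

  start: ¬(T ∨ ¬x0)
  →1  ¬T ∧ ¬¬x0
  →2  F ∧ ¬¬x0
  →3  F

Answer: after 3 steps: F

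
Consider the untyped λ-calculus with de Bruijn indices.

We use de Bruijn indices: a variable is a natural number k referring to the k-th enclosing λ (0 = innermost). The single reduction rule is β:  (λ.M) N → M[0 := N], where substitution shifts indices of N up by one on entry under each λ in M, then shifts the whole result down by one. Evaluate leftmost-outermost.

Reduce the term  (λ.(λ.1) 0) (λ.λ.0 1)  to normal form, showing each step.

  start: (λ.(λ.1) 0) (λ.λ.0 1)
  [1] (λ.λ.λ.0 1) (λ.λ.0 1)
  [2] λ.λ.0 1

Answer: normal form = λ.λ.0 1  (in 2 steps)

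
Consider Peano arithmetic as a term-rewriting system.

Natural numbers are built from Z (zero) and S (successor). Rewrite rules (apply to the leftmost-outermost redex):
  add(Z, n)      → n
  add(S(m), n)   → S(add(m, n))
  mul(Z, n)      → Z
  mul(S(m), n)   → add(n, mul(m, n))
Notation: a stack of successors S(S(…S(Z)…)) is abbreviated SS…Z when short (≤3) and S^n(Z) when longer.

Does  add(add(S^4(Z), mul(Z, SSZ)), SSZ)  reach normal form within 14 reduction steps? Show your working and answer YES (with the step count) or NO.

  start: add(add(S^4(Z), mul(Z, SSZ)), SSZ)
  →1  add(S(add(SSSZ, mul(Z, SSZ))), SSZ)
  →2  S(add(add(SSSZ, mul(Z, SSZ)), SSZ))
  →3  S(add(S(add(SSZ, mul(Z, SSZ))), SSZ))
  →4  S(S(add(add(SSZ, mul(Z, SSZ)), SSZ)))
  →5  S(S(add(S(add(SZ, mul(Z, SSZ))), SSZ)))
  →6  S(S(S(add(add(SZ, mul(Z, SSZ)), SSZ))))
  →7  S(S(S(add(S(add(Z, mul(Z, SSZ))), SSZ))))
  →8  S(S(S(S(add(add(Z, mul(Z, SSZ)), SSZ)))))
  →9  S(S(S(S(add(mul(Z, SSZ), SSZ)))))
  →10  S(S(S(S(add(Z, SSZ)))))
  →11  S^6(Z)

Answer: YES — reaches normal form S^6(Z) in 11 ≤ 14 steps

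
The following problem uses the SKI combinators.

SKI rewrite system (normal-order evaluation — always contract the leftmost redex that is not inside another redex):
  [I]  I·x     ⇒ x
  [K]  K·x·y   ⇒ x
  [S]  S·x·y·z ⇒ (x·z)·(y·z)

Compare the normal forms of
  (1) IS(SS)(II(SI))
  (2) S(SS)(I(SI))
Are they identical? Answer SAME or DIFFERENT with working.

Term A:
  start: IS(SS)(II(SI))
  [1] S(SS)(II(SI))
  [2] S(SS)(I(SI))
  [3] S(SS)(SI)

Term B:
  start: S(SS)(I(SI))
  [1] S(SS)(SI)

Answer: SAME — A ⇓ S(SS)(SI), B ⇓ S(SS)(SI)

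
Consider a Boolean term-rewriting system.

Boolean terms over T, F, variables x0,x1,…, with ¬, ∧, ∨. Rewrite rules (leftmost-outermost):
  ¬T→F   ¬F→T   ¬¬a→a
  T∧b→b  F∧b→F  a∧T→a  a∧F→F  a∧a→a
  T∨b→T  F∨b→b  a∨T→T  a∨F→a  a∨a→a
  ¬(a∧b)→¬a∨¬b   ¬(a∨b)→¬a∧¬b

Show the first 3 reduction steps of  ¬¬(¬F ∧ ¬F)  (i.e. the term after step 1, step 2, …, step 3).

Answer: after 3 steps: T

Working:
  start: ¬¬(¬F ∧ ¬F)
  step 1: ¬F ∧ ¬F
  step 2: ¬F
  step 3: T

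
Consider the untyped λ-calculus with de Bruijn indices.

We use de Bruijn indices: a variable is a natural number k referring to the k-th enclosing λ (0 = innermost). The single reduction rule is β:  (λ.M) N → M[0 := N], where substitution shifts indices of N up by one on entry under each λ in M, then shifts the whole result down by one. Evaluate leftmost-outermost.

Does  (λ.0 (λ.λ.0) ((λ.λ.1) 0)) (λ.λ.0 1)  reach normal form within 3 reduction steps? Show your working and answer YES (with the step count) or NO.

  start: (λ.0 (λ.λ.0) ((λ.λ.1) 0)) (λ.λ.0 1)
  step 1: (λ.λ.0 1) (λ.λ.0) ((λ.λ.1) (λ.λ.0 1))
  step 2: (λ.0 (λ.λ.0)) ((λ.λ.1) (λ.λ.0 1))
  step 3: (λ.λ.1) (λ.λ.0 1) (λ.λ.0)

Answer: NO — after 3 steps the term is (λ.λ.1) (λ.λ.0 1) (λ.λ.0), not yet normal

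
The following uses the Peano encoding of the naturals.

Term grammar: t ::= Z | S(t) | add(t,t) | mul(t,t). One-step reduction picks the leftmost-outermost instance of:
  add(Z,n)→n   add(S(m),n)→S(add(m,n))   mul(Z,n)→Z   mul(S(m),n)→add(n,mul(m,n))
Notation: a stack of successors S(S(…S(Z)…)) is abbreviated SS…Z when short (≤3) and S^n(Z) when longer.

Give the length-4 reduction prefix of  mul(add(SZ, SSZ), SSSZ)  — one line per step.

Answer: after 4 steps: S(S(add(SZ, mul(add(Z, SSZ), SSSZ))))

Reduction:
  start: mul(add(SZ, SSZ), SSSZ)
  step 1: mul(S(add(Z, SSZ)), SSSZ)
  step 2: add(SSSZ, mul(add(Z, SSZ), SSSZ))
  step 3: S(add(SSZ, mul(add(Z, SSZ), SSSZ)))
  step 4: S(S(add(SZ, mul(add(Z, SSZ), SSSZ))))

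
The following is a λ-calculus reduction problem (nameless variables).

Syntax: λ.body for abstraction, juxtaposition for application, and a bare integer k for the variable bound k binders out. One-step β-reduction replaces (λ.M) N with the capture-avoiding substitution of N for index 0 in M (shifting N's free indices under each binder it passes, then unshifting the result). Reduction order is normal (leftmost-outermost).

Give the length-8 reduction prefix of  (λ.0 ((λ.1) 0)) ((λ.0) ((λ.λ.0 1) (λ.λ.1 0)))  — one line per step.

Answer: after 8 steps: (λ.λ.1 0) (λ.λ.1 0)

Reduction:
  start: (λ.0 ((λ.1) 0)) ((λ.0) ((λ.λ.0 1) (λ.λ.1 0)))
  [1] (λ.0) ((λ.λ.0 1) (λ.λ.1 0)) ((λ.(λ.0) ((λ.λ.0 1) (λ.λ.1 0))) ((λ.0) ((λ.λ.0 1) (λ.λ.1 0))))
  [2] (λ.λ.0 1) (λ.λ.1 0) ((λ.(λ.0) ((λ.λ.0 1) (λ.λ.1 0))) ((λ.0) ((λ.λ.0 1) (λ.λ.1 0))))
  [3] (λ.0 (λ.λ.1 0)) ((λ.(λ.0) ((λ.λ.0 1) (λ.λ.1 0))) ((λ.0) ((λ.λ.0 1) (λ.λ.1 0))))
  [4] (λ.(λ.0) ((λ.λ.0 1) (λ.λ.1 0))) ((λ.0) ((λ.λ.0 1) (λ.λ.1 0))) (λ.λ.1 0)
  [5] (λ.0) ((λ.λ.0 1) (λ.λ.1 0)) (λ.λ.1 0)
  [6] (λ.λ.0 1) (λ.λ.1 0) (λ.λ.1 0)
  [7] (λ.0 (λ.λ.1 0)) (λ.λ.1 0)
  [8] (λ.λ.1 0) (λ.λ.1 0)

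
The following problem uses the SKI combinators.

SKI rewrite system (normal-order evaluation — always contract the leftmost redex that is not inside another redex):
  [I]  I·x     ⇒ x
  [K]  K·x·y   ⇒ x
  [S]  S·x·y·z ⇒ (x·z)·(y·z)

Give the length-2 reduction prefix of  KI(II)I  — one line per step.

Answer: after 2 steps: I

Working:
  start: KI(II)I
  →1  II
  →2  I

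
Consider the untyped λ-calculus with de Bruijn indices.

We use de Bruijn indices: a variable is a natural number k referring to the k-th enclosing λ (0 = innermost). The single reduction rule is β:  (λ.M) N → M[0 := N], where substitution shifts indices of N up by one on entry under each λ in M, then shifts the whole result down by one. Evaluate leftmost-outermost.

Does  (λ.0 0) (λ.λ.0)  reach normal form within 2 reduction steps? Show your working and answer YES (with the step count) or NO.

  start: (λ.0 0) (λ.λ.0)
  →1  (λ.λ.0) (λ.λ.0)
  →2  λ.0

Answer: YES — reaches normal form λ.0 in 2 ≤ 2 steps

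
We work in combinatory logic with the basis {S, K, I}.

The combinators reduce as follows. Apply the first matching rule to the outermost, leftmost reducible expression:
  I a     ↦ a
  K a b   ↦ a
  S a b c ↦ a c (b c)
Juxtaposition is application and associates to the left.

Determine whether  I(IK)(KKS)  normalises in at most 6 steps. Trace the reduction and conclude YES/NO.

  start: I(IK)(KKS)
  step 1: IK(KKS)
  step 2: K(KKS)
  step 3: KK

Answer: YES — reaches normal form KK in 3 ≤ 6 steps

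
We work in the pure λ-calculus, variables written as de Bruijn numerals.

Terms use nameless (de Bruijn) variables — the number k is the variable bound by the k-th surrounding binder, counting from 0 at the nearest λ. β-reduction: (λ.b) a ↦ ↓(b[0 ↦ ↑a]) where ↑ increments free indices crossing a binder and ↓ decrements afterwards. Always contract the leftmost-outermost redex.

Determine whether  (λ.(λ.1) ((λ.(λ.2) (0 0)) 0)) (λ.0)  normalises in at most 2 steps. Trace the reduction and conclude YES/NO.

  start: (λ.(λ.1) ((λ.(λ.2) (0 0)) 0)) (λ.0)
  →1  (λ.λ.0) ((λ.(λ.λ.0) (0 0)) (λ.0))
  →2  λ.0

Answer: YES — reaches normal form λ.0 in 2 ≤ 2 steps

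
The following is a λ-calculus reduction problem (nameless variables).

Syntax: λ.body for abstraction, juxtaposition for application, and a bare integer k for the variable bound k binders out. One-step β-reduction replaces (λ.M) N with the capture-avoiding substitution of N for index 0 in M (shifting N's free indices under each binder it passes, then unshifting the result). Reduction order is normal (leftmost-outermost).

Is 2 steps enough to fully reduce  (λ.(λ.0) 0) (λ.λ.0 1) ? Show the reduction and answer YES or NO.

Answer: YES — reaches normal form λ.λ.0 1 in 2 ≤ 2 steps

Working:
  start: (λ.(λ.0) 0) (λ.λ.0 1)
  [1] (λ.0) (λ.λ.0 1)
  [2] λ.λ.0 1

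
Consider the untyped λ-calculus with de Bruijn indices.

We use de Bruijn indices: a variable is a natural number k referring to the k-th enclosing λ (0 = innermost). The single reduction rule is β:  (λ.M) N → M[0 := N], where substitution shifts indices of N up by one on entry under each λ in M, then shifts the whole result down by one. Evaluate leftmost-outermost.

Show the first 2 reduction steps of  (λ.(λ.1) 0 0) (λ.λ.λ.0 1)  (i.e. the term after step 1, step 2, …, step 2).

Answer: after 2 steps: (λ.λ.λ.0 1) (λ.λ.λ.0 1)

Working:
  start: (λ.(λ.1) 0 0) (λ.λ.λ.0 1)
  →1  (λ.λ.λ.λ.0 1) (λ.λ.λ.0 1) (λ.λ.λ.0 1)
  →2  (λ.λ.λ.0 1) (λ.λ.λ.0 1)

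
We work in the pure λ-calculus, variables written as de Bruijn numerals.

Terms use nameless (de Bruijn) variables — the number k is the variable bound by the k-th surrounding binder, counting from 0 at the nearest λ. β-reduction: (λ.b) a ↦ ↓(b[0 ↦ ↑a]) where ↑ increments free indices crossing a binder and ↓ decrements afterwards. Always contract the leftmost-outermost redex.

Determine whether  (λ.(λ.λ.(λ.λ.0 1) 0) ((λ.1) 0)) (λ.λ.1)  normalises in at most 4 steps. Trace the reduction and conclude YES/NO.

Answer: YES — reaches normal form λ.λ.0 1 in 3 ≤ 4 steps

Derivation:
  start: (λ.(λ.λ.(λ.λ.0 1) 0) ((λ.1) 0)) (λ.λ.1)
  →1  (λ.λ.(λ.λ.0 1) 0) ((λ.λ.λ.1) (λ.λ.1))
  →2  λ.(λ.λ.0 1) 0
  →3  λ.λ.0 1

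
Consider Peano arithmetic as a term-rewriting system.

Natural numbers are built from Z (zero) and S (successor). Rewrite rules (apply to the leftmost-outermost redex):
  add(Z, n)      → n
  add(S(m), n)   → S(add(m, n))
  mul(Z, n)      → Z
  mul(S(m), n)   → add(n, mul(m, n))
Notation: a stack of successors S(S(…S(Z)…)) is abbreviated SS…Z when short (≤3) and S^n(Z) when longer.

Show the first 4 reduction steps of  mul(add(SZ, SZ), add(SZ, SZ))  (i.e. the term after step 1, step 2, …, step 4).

  start: mul(add(SZ, SZ), add(SZ, SZ))
  →1  mul(S(add(Z, SZ)), add(SZ, SZ))
  →2  add(add(SZ, SZ), mul(add(Z, SZ), add(SZ, SZ)))
  →3  add(S(add(Z, SZ)), mul(add(Z, SZ), add(SZ, SZ)))
  →4  S(add(add(Z, SZ), mul(add(Z, SZ), add(SZ, SZ))))

Answer: after 4 steps: S(add(add(Z, SZ), mul(add(Z, SZ), add(SZ, SZ))))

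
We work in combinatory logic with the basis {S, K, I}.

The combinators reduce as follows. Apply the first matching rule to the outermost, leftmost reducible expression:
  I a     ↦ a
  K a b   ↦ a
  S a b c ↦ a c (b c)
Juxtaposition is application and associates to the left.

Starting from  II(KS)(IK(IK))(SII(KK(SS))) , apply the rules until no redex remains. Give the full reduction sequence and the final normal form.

  start: II(KS)(IK(IK))(SII(KK(SS)))
  [1] I(KS)(IK(IK))(SII(KK(SS)))
  [2] KS(IK(IK))(SII(KK(SS)))
  [3] S(SII(KK(SS)))
  [4] S(I(KK(SS))(I(KK(SS))))
  [5] S(KK(SS)(I(KK(SS))))
  [6] S(K(I(KK(SS))))
  [7] S(K(KK(SS)))
  [8] S(KK)

Answer: normal form = S(KK)  (in 8 steps)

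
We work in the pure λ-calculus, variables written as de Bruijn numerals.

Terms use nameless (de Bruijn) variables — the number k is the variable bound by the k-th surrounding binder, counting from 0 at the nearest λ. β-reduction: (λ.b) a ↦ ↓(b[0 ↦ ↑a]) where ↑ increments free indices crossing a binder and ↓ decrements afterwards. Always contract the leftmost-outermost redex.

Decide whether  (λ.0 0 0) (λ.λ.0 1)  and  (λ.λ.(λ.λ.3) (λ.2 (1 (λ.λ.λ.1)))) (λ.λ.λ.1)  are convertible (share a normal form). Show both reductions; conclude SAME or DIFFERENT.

Answer: DIFFERENT — A ⇓ λ.0 (λ.λ.0 1), B ⇓ λ.λ.λ.λ.λ.1

Reduction:
Term A:
  start: (λ.0 0 0) (λ.λ.0 1)
  [1] (λ.λ.0 1) (λ.λ.0 1) (λ.λ.0 1)
  [2] (λ.0 (λ.λ.0 1)) (λ.λ.0 1)
  [3] (λ.λ.0 1) (λ.λ.0 1)
  [4] λ.0 (λ.λ.0 1)

Term B:
  start: (λ.λ.(λ.λ.3) (λ.2 (1 (λ.λ.λ.1)))) (λ.λ.λ.1)
  [1] λ.(λ.λ.λ.λ.λ.1) (λ.(λ.λ.λ.1) (1 (λ.λ.λ.1)))
  [2] λ.λ.λ.λ.λ.1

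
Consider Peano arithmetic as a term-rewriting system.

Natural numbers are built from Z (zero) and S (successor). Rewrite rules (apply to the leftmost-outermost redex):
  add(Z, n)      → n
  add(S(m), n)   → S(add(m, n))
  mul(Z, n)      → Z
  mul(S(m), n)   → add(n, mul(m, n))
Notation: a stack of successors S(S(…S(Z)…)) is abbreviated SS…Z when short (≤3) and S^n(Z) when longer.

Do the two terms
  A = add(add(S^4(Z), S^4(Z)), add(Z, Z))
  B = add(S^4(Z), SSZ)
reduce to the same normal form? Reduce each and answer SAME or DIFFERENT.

Answer: DIFFERENT — A ⇓ S^8(Z), B ⇓ S^6(Z)

Derivation:
Term A:
  start: add(add(S^4(Z), S^4(Z)), add(Z, Z))
  [1] add(S(add(SSSZ, S^4(Z))), add(Z, Z))
  [2] S(add(add(SSSZ, S^4(Z)), add(Z, Z)))
  [3] S(add(S(add(SSZ, S^4(Z))), add(Z, Z)))
  [4] S(S(add(add(SSZ, S^4(Z)), add(Z, Z))))
  [5] S(S(add(S(add(SZ, S^4(Z))), add(Z, Z))))
  [6] S(S(S(add(add(SZ, S^4(Z)), add(Z, Z)))))
  [7] S(S(S(add(S(add(Z, S^4(Z))), add(Z, Z)))))
  [8] S(S(S(S(add(add(Z, S^4(Z)), add(Z, Z))))))
  [9] S(S(S(S(add(S^4(Z), add(Z, Z))))))
  [10] S(S(S(S(S(add(SSSZ, add(Z, Z)))))))
  [11] S(S(S(S(S(S(add(SSZ, add(Z, Z))))))))
  [12] S(S(S(S(S(S(S(add(SZ, add(Z, Z)))))))))
  [13] S(S(S(S(S(S(S(S(add(Z, add(Z, Z))))))))))
  [14] S(S(S(S(S(S(S(S(add(Z, Z)))))))))
  [15] S^8(Z)

Term B:
  start: add(S^4(Z), SSZ)
  [1] S(add(SSSZ, SSZ))
  [2] S(S(add(SSZ, SSZ)))
  [3] S(S(S(add(SZ, SSZ))))
  [4] S(S(S(S(add(Z, SSZ)))))
  [5] S^6(Z)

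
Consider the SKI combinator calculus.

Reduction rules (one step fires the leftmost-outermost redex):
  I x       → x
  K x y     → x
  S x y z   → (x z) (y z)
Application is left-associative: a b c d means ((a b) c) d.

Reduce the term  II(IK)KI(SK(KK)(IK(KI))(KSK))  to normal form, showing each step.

  start: II(IK)KI(SK(KK)(IK(KI))(KSK))
  →1  I(IK)KI(SK(KK)(IK(KI))(KSK))
  →2  IKKI(SK(KK)(IK(KI))(KSK))
  →3  KKI(SK(KK)(IK(KI))(KSK))
  →4  K(SK(KK)(IK(KI))(KSK))
  →5  K(K(IK(KI))(KK(IK(KI)))(KSK))
  →6  K(IK(KI)(KSK))
  →7  K(K(KI)(KSK))
  →8  K(KI)

Answer: normal form = K(KI)  (in 8 steps)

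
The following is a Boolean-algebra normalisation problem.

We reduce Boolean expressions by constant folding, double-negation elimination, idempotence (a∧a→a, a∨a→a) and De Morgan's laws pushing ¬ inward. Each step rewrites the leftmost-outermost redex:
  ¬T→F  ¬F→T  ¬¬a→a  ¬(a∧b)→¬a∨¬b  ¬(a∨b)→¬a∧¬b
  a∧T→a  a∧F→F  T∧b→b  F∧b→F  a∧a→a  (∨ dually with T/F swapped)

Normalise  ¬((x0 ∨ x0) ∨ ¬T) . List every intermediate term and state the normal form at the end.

Answer: normal form = ¬x0  (in 5 steps)

Reduction:
  start: ¬((x0 ∨ x0) ∨ ¬T)
  →1  ¬(x0 ∨ x0) ∧ ¬¬T
  →2  (¬x0 ∧ ¬x0) ∧ ¬¬T
  →3  ¬x0 ∧ ¬¬T
  →4  ¬x0 ∧ T
  →5  ¬x0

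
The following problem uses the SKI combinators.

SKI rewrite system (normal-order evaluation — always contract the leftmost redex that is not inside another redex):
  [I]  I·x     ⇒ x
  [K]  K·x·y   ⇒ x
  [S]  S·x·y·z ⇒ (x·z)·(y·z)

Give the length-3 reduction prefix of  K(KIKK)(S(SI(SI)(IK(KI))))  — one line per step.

Answer: after 3 steps: K

Reduction:
  start: K(KIKK)(S(SI(SI)(IK(KI))))
  →1  KIKK
  →2  IK
  →3  K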